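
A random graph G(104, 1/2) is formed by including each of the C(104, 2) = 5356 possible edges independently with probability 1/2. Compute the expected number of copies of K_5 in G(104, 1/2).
E[# K_5] = C(104, 5) · (1/2)^C(5, 2) = 91962520 / 2^10 = 11495315/128 = 89807.1484375

For each 5-subset S of vertices (there are C(104, 5) = 91962520 such S), let X_S = 1 if S induces a K_5 (all C(5, 2) = 10 edges present). Then P(X_S = 1) = (1/2)^10 = 1/1024. By linearity of expectation, E[# K_5] = C(104, 5) · (1/2)^10 = 91962520 / 1024 = 11495315/128 = 89807.1484375.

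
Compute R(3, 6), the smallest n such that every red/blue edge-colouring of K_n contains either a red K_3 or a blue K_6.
R(3, 6) = 18

Lower bound: an explicit 2-colouring of K_{17} (typically a Paley-type or other structured construction) avoids a red K_3 and a blue K_6, showing R(3, 6) > 17.
Upper bound: the simple Erdős–Szekeres recurrence only gives R(3, 6) ≤ 20; the tight bound R(3, 6) ≤ 18 requires a sharper case analysis (or computer search) of 2-colourings of K_{18}.
Hence R(3, 6) = 18.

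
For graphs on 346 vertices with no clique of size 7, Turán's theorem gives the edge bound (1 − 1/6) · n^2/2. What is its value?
Turán density bound = (5/6) · 346^2/2 = 149645/3 ≈ 49881.6667

Turán's theorem: ex(n, K_{r+1}) is achieved by the complete r-partite Turán graph T(n, r) with parts as balanced as possible, and is at most (1 − 1/r) · n^2/2. For r = 6, n = 346: the density bound is (5/6) · 119716/2 = 149645/3 ≈ 49881.6667. The integer-valued extremum is e(T(346, 6)) = 49881, which is strictly less than the density bound 149645/3 since 6 ∤ 346 (the parts of T(346, 6) cannot all be equal).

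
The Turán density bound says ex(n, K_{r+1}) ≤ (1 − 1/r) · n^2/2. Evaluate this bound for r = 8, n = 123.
Turán density bound = (7/8) · 123^2/2 = 105903/16 ≈ 6618.9375

Turán's theorem: ex(n, K_{r+1}) is achieved by the complete r-partite Turán graph T(n, r) with parts as balanced as possible, and is at most (1 − 1/r) · n^2/2. For r = 8, n = 123: the density bound is (7/8) · 15129/2 = 105903/16 ≈ 6618.9375. The integer-valued extremum is e(T(123, 8)) = 6618, which is strictly less than the density bound 105903/16 since 8 ∤ 123 (the parts of T(123, 8) cannot all be equal).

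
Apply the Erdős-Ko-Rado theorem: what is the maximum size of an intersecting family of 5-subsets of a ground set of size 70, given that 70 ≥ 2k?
max |F| = C(69, 4) = 864501

The Erdős-Ko-Rado theorem states: for n ≥ 2k, an intersecting family of k-subsets of an n-element set has size at most C(n − 1, k − 1), with equality for 'star' families {A ⊆ [n] : |A| = k, i ∈ A} (fix an element i). For n = 70, k = 5: C(69, 4) = 864501.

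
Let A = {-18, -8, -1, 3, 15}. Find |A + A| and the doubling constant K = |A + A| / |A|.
K = |A + A| / |A| = 15/5 = 3

Enumerate A + A = {a + b : a, b ∈ A}. With |A| = 5, there are |A|^2 = 25 ordered sum pairs; collecting distinct values, A + A = {-36, -26, -19, -16, -15, -9, -5, -3, -2, 2, 6, 7, 14, 18, 30}, so |A + A| = 15. Thus K = 15/5 = 3. For comparison, the minimum possible |A + A| over all 5-element sets is 2·5 − 1 = 9 (so min K = 9/5), attained only by arithmetic progressions.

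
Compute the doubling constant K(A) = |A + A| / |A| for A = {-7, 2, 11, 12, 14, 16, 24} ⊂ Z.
K = |A + A| / |A| = 25/7

Enumerate A + A = {a + b : a, b ∈ A}. With |A| = 7, there are |A|^2 = 49 ordered sum pairs; collecting distinct values, A + A = {-14, -5, 4, 5, 7, 9, 13, 14, 16, 17, 18, 22, 23, 24, 25, 26, 27, 28, 30, 32, 35, 36, 38, 40, 48}, so |A + A| = 25. Thus K = 25/7. For comparison, the minimum possible |A + A| over all 7-element sets is 2·7 − 1 = 13 (so min K = 13/7), attained only by arithmetic progressions.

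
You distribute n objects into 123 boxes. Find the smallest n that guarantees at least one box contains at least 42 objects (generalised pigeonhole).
n = (42 − 1)·123 + 1 = 5044

By the generalised pigeonhole principle, to guarantee some box contains ≥ r objects we need more than (r − 1) · k objects total. Threshold: n = (r − 1) · k + 1. With r = 42 and k = 123: n = 41 · 123 + 1 = 5043 + 1 = 5044. For n = 5043 = 41 · 123, we can put exactly 41 objects in every box, avoiding 42 in any single one — so 5044 is tight.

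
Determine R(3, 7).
R(3, 7) = 23

Lower bound: an explicit 2-colouring of K_{22} (typically a Paley-type or other structured construction) avoids a red K_3 and a blue K_7, showing R(3, 7) > 22.
Upper bound: the simple Erdős–Szekeres recurrence only gives R(3, 7) ≤ 25; the tight bound R(3, 7) ≤ 23 requires a sharper case analysis (or computer search) of 2-colourings of K_{23}.
Hence R(3, 7) = 23.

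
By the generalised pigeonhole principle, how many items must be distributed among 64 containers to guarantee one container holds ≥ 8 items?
n = (8 − 1)·64 + 1 = 449

By the generalised pigeonhole principle, to guarantee some box contains ≥ r objects we need more than (r − 1) · k objects total. Threshold: n = (r − 1) · k + 1. With r = 8 and k = 64: n = 7 · 64 + 1 = 448 + 1 = 449. For n = 448 = 7 · 64, we can put exactly 7 objects in every box, avoiding 8 in any single one — so 449 is tight.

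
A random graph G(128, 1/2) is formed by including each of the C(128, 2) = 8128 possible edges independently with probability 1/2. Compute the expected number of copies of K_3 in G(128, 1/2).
E[# K_3] = C(128, 3) · (1/2)^C(3, 2) = 341376 / 2^3 = 42672

For each 3-subset S of vertices (there are C(128, 3) = 341376 such S), let X_S = 1 if S induces a K_3 (all C(3, 2) = 3 edges present). Then P(X_S = 1) = (1/2)^3 = 1/8. By linearity of expectation, E[# K_3] = C(128, 3) · (1/2)^3 = 341376 / 8 = 42672.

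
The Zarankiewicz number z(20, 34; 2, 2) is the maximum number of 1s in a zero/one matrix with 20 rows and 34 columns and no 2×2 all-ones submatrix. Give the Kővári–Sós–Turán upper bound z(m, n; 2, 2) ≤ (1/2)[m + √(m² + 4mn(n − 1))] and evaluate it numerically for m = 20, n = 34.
z(20, 34; 2, 2) ≤ (1/2)[20 + √(20² + 4·20·34·33)] = (1/2)[20 + √90160] = 160.1333

Kővári–Sós–Turán: let r_1, ..., r_20 be the row sums and z = Σ r_i the total number of 1s. Each pair of columns can share at most one row with both entries 1 (else a 2×2 all-ones block appears), so Σ_i C(r_i, 2) ≤ C(34, 2) = 561. By convexity Σ_i C(r_i, 2) ≥ 20·C(z/20, 2) = z(z − 20)/(2·20), giving z² − 20z − 20·34·33 ≤ 0 and hence z ≤ (1/2)[20 + √(400 + 4·22440)] = (1/2)[20 + √90160] ≈ (1/2)(20 + 300.2665) = 160.1333.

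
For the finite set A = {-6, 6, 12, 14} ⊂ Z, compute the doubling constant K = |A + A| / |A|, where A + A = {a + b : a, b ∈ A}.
K = |A + A| / |A| = 10/4 = 5/2

Enumerate A + A = {a + b : a, b ∈ A}. With |A| = 4, there are |A|^2 = 16 ordered sum pairs; collecting distinct values, A + A = {-12, 0, 6, 8, 12, 18, 20, 24, 26, 28}, so |A + A| = 10. Thus K = 10/4 = 5/2. For comparison, the minimum possible |A + A| over all 4-element sets is 2·4 − 1 = 7 (so min K = 7/4), attained only by arithmetic progressions.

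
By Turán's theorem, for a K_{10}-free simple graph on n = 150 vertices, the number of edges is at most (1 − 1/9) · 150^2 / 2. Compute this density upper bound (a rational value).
Turán density bound = (8/9) · 150^2/2 = 10000

Turán's theorem: ex(n, K_{r+1}) is achieved by the complete r-partite Turán graph T(n, r) with parts as balanced as possible, and is at most (1 − 1/r) · n^2/2. For r = 9, n = 150: the density bound is (8/9) · 22500/2 = 10000. The integer-valued extremum is e(T(150, 9)) = 9999, which is strictly less than the density bound 10000 since 9 ∤ 150 (the parts of T(150, 9) cannot all be equal).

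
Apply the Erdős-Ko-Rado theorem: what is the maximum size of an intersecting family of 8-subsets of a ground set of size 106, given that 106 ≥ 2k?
max |F| = C(105, 7) = 22760723700

Erdős-Ko-Rado (1961): when n ≥ 2k, max |F| = C(n−1, k−1). The bound is attained by the star {A : i ∈ A} for any fixed i ∈ [n]. Here C(106−1, 8−1) = C(105, 7) = 22760723700.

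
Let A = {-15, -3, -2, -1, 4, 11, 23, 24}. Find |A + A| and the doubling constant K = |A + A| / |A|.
K = |A + A| / |A| = 28/8 = 7/2

Enumerate A + A = {a + b : a, b ∈ A}. With |A| = 8, there are |A|^2 = 64 ordered sum pairs; collecting distinct values, A + A = {-30, -18, -17, -16, -11, -6, -5, -4, -3, -2, 1, 2, 3, 8, 9, 10, 15, 20, 21, 22, 23, 27, 28, 34, 35, 46, 47, 48}, so |A + A| = 28. Thus K = 28/8 = 7/2. For comparison, the minimum possible |A + A| over all 8-element sets is 2·8 − 1 = 15 (so min K = 15/8), attained only by arithmetic progressions.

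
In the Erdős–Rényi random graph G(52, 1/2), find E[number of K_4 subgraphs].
E[# K_4] = C(52, 4) · (1/2)^C(4, 2) = 270725 / 2^6 = 4230.078125

For each 4-subset S of vertices (there are C(52, 4) = 270725 such S), let X_S = 1 if S induces a K_4 (all C(4, 2) = 6 edges present). Then P(X_S = 1) = (1/2)^6 = 1/64. By linearity of expectation, E[# K_4] = C(52, 4) · (1/2)^6 = 270725 / 64 = 4230.078125.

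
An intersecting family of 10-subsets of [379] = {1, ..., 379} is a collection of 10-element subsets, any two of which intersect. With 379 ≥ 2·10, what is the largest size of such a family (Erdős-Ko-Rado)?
max |F| = C(378, 9) = 394446618580764750

Erdős-Ko-Rado (1961): when n ≥ 2k, max |F| = C(n−1, k−1). The bound is attained by the star {A : i ∈ A} for any fixed i ∈ [n]. Here C(379−1, 10−1) = C(378, 9) = 394446618580764750.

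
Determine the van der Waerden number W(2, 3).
W(2, 3) = 9

Lower bound: the 2-colouring RRBBRRBB of {1, ..., 8} (R at positions {1, 2, 5, 6}, B at {3, 4, 7, 8}) contains no monochromatic 3-term AP, so W(2, 3) > 8. Upper bound: a case analysis on any 2-colouring of {1, ..., 9} forces such an AP. Hence W(2, 3) = 9.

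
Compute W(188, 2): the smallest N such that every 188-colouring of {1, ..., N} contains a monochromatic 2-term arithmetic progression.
W(188, 2) = 188 + 1 = 189

A 2-term AP is any pair of integers, so a monochromatic 2-AP exists iff some colour is used at least twice. With 188 colours, the colouring i ↦ i on {1, ..., 188} uses each colour once, avoiding any monochromatic pair, so W(188, 2) > 188. For {1, ..., 189}, pigeonhole forces two integers of the same colour, which form a monochromatic 2-AP. Hence W(188, 2) = 189.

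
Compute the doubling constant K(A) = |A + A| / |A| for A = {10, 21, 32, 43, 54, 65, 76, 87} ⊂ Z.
K = |A + A| / |A| = 15/8

Enumerate A + A = {a + b : a, b ∈ A}. With |A| = 8, there are |A|^2 = 64 ordered sum pairs; collecting distinct values, A + A = {20, 31, 42, 53, 64, 75, 86, 97, 108, 119, 130, 141, 152, 163, 174}, so |A + A| = 15. Thus K = 15/8. Here |A + A| = 2|A| − 1 = 15, the minimum possible — so K = 15/8 is minimal, which holds iff A is an arithmetic progression.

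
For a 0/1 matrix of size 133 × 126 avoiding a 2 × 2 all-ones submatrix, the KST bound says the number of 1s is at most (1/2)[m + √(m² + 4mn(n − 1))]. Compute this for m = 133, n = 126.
z(133, 126; 2, 2) ≤ (1/2)[133 + √(133² + 4·133·126·125)] = (1/2)[133 + √8396689] = 1515.352

Kővári–Sós–Turán: let r_1, ..., r_133 be the row sums and z = Σ r_i the total number of 1s. Each pair of columns can share at most one row with both entries 1 (else a 2×2 all-ones block appears), so Σ_i C(r_i, 2) ≤ C(126, 2) = 7875. By convexity Σ_i C(r_i, 2) ≥ 133·C(z/133, 2) = z(z − 133)/(2·133), giving z² − 133z − 133·126·125 ≤ 0 and hence z ≤ (1/2)[133 + √(17689 + 4·2094750)] = (1/2)[133 + √8396689] ≈ (1/2)(133 + 2897.7041) = 1515.352.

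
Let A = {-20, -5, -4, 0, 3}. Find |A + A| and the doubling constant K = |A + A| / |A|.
K = |A + A| / |A| = 15/5 = 3

Enumerate A + A = {a + b : a, b ∈ A}. With |A| = 5, there are |A|^2 = 25 ordered sum pairs; collecting distinct values, A + A = {-40, -25, -24, -20, -17, -10, -9, -8, -5, -4, -2, -1, 0, 3, 6}, so |A + A| = 15. Thus K = 15/5 = 3. For comparison, the minimum possible |A + A| over all 5-element sets is 2·5 − 1 = 9 (so min K = 9/5), attained only by arithmetic progressions.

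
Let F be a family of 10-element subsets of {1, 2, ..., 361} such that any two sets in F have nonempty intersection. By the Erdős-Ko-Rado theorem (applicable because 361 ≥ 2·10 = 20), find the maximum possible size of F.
max |F| = C(360, 9) = 253037064783854560

The Erdős-Ko-Rado theorem states: for n ≥ 2k, an intersecting family of k-subsets of an n-element set has size at most C(n − 1, k − 1), with equality for 'star' families {A ⊆ [n] : |A| = k, i ∈ A} (fix an element i). For n = 361, k = 10: C(360, 9) = 253037064783854560.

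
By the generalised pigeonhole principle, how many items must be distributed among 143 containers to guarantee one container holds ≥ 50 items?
n = (50 − 1)·143 + 1 = 7008

By the generalised pigeonhole principle, to guarantee some box contains ≥ r objects we need more than (r − 1) · k objects total. Threshold: n = (r − 1) · k + 1. With r = 50 and k = 143: n = 49 · 143 + 1 = 7007 + 1 = 7008. For n = 7007 = 49 · 143, we can put exactly 49 objects in every box, avoiding 50 in any single one — so 7008 is tight.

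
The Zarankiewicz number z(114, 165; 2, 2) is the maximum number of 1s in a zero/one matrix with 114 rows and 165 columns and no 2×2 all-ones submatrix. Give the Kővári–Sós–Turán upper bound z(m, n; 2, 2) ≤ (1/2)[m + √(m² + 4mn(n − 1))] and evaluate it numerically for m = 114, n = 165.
z(114, 165; 2, 2) ≤ (1/2)[114 + √(114² + 4·114·165·164)] = (1/2)[114 + √12352356] = 1814.2959

Kővári–Sós–Turán: let r_1, ..., r_114 be the row sums and z = Σ r_i the total number of 1s. Each pair of columns can share at most one row with both entries 1 (else a 2×2 all-ones block appears), so Σ_i C(r_i, 2) ≤ C(165, 2) = 13530. By convexity Σ_i C(r_i, 2) ≥ 114·C(z/114, 2) = z(z − 114)/(2·114), giving z² − 114z − 114·165·164 ≤ 0 and hence z ≤ (1/2)[114 + √(12996 + 4·3084840)] = (1/2)[114 + √12352356] ≈ (1/2)(114 + 3514.5919) = 1814.2959.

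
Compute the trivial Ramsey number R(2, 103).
R(2, 103) = 103

R(2, k) = k for all k ≥ 2: in a 2-colouring of K_k, either some edge is red (a red K_2) or all edges are blue (a blue K_k). And K_{102} coloured all-blue has no blue K_103, so R(2, 103) > 102. Hence R(2, 103) = 103.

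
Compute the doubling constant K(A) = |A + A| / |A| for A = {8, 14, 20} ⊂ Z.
K = |A + A| / |A| = 5/3

Enumerate A + A = {a + b : a, b ∈ A}. With |A| = 3, there are |A|^2 = 9 ordered sum pairs; collecting distinct values, A + A = {16, 22, 28, 34, 40}, so |A + A| = 5. Thus K = 5/3. Here |A + A| = 2|A| − 1 = 5, the minimum possible — so K = 5/3 is minimal, which holds iff A is an arithmetic progression.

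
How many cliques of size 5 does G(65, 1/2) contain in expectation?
E[# K_5] = C(65, 5) · (1/2)^C(5, 2) = 8259888 / 2^10 = 516243/64 = 8066.296875

For each 5-subset S of vertices (there are C(65, 5) = 8259888 such S), let X_S = 1 if S induces a K_5 (all C(5, 2) = 10 edges present). Then P(X_S = 1) = (1/2)^10 = 1/1024. By linearity of expectation, E[# K_5] = C(65, 5) · (1/2)^10 = 8259888 / 1024 = 516243/64 = 8066.296875.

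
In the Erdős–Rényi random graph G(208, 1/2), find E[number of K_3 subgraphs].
E[# K_3] = C(208, 3) · (1/2)^C(3, 2) = 1478256 / 2^3 = 184782

For each 3-subset S of vertices (there are C(208, 3) = 1478256 such S), let X_S = 1 if S induces a K_3 (all C(3, 2) = 3 edges present). Then P(X_S = 1) = (1/2)^3 = 1/8. By linearity of expectation, E[# K_3] = C(208, 3) · (1/2)^3 = 1478256 / 8 = 184782.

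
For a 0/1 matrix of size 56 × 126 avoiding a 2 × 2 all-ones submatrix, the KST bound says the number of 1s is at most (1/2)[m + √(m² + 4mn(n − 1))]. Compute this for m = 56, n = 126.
z(56, 126; 2, 2) ≤ (1/2)[56 + √(56² + 4·56·126·125)] = (1/2)[56 + √3531136] = 967.5659

Kővári–Sós–Turán: let r_1, ..., r_56 be the row sums and z = Σ r_i the total number of 1s. Each pair of columns can share at most one row with both entries 1 (else a 2×2 all-ones block appears), so Σ_i C(r_i, 2) ≤ C(126, 2) = 7875. By convexity Σ_i C(r_i, 2) ≥ 56·C(z/56, 2) = z(z − 56)/(2·56), giving z² − 56z − 56·126·125 ≤ 0 and hence z ≤ (1/2)[56 + √(3136 + 4·882000)] = (1/2)[56 + √3531136] ≈ (1/2)(56 + 1879.1317) = 967.5659.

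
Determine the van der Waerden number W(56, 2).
W(56, 2) = 56 + 1 = 57

A 2-term AP is any pair of integers, so a monochromatic 2-AP exists iff some colour is used at least twice. With 56 colours, the colouring i ↦ i on {1, ..., 56} uses each colour once, avoiding any monochromatic pair, so W(56, 2) > 56. For {1, ..., 57}, pigeonhole forces two integers of the same colour, which form a monochromatic 2-AP. Hence W(56, 2) = 57.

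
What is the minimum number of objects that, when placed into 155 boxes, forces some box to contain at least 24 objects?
n = (24 − 1)·155 + 1 = 3566

By the generalised pigeonhole principle, to guarantee some box contains ≥ r objects we need more than (r − 1) · k objects total. Threshold: n = (r − 1) · k + 1. With r = 24 and k = 155: n = 23 · 155 + 1 = 3565 + 1 = 3566. For n = 3565 = 23 · 155, we can put exactly 23 objects in every box, avoiding 24 in any single one — so 3566 is tight.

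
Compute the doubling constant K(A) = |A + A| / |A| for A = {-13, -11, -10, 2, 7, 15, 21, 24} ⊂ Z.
K = |A + A| / |A| = 33/8

Enumerate A + A = {a + b : a, b ∈ A}. With |A| = 8, there are |A|^2 = 64 ordered sum pairs; collecting distinct values, A + A = {-26, -24, -23, -22, -21, -20, -11, -9, -8, -6, -4, -3, 2, 4, 5, 8, 9, 10, 11, 13, 14, 17, 22, 23, 26, 28, 30, 31, 36, 39, 42, 45, 48}, so |A + A| = 33. Thus K = 33/8. For comparison, the minimum possible |A + A| over all 8-element sets is 2·8 − 1 = 15 (so min K = 15/8), attained only by arithmetic progressions.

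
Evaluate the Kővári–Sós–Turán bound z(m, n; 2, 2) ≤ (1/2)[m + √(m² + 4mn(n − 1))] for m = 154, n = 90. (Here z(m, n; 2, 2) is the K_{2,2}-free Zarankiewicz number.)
z(154, 90; 2, 2) ≤ (1/2)[154 + √(154² + 4·154·90·89)] = (1/2)[154 + √4957876] = 1190.3144

Kővári–Sós–Turán: let r_1, ..., r_154 be the row sums and z = Σ r_i the total number of 1s. Each pair of columns can share at most one row with both entries 1 (else a 2×2 all-ones block appears), so Σ_i C(r_i, 2) ≤ C(90, 2) = 4005. By convexity Σ_i C(r_i, 2) ≥ 154·C(z/154, 2) = z(z − 154)/(2·154), giving z² − 154z − 154·90·89 ≤ 0 and hence z ≤ (1/2)[154 + √(23716 + 4·1233540)] = (1/2)[154 + √4957876] ≈ (1/2)(154 + 2226.6288) = 1190.3144.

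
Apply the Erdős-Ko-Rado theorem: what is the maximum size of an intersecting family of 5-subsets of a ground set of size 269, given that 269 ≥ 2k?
max |F| = C(268, 4) = 210165935

The Erdős-Ko-Rado theorem states: for n ≥ 2k, an intersecting family of k-subsets of an n-element set has size at most C(n − 1, k − 1), with equality for 'star' families {A ⊆ [n] : |A| = k, i ∈ A} (fix an element i). For n = 269, k = 5: C(268, 4) = 210165935.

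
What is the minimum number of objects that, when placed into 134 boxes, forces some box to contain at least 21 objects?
n = (21 − 1)·134 + 1 = 2681

By the generalised pigeonhole principle, to guarantee some box contains ≥ r objects we need more than (r − 1) · k objects total. Threshold: n = (r − 1) · k + 1. With r = 21 and k = 134: n = 20 · 134 + 1 = 2680 + 1 = 2681. For n = 2680 = 20 · 134, we can put exactly 20 objects in every box, avoiding 21 in any single one — so 2681 is tight.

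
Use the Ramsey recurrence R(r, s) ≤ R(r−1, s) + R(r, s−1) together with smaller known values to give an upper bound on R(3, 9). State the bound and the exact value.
R(3, 9) ≤ R(2, 9) + R(3, 8) = 9 + 28 = 37; exact value R(3, 9) = 36.

The Erdős–Szekeres recurrence R(r, s) ≤ R(r−1, s) + R(r, s−1) applied to (r, s) = (3, 9) gives
  R(3, 9) ≤ R(2, 9) + R(3, 8) = 9 + 28 = 37.
(Recall R(2, k) = k and R is symmetric.) The recurrence is not tight here (it gives 37, but the exact value is R(3, 9) = 36); the tight upper bound requires a sharper argument than the simple recurrence, combined with a lower-bound construction on K_{35}.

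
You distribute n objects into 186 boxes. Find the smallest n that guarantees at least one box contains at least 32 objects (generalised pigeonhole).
n = (32 − 1)·186 + 1 = 5767

By the generalised pigeonhole principle, to guarantee some box contains ≥ r objects we need more than (r − 1) · k objects total. Threshold: n = (r − 1) · k + 1. With r = 32 and k = 186: n = 31 · 186 + 1 = 5766 + 1 = 5767. For n = 5766 = 31 · 186, we can put exactly 31 objects in every box, avoiding 32 in any single one — so 5767 is tight.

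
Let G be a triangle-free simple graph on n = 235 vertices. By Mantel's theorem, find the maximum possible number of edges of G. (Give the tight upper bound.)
ex(235, K_3) = ⌊235^2/4⌋ = 13806

Mantel (1907): a triangle-free graph on n vertices has at most ⌊n^2/4⌋ edges, with equality for the complete bipartite graph K_{⌊n/2⌋, ⌈n/2⌉}. For n = 235: ⌊235^2/4⌋ = ⌊55225/4⌋ = 13806. The extremal graph is K_{117, 118}, which has 117·118 = 13806 edges.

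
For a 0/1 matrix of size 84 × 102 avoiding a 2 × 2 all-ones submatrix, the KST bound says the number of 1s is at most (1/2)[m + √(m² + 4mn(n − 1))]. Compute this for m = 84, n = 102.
z(84, 102; 2, 2) ≤ (1/2)[84 + √(84² + 4·84·102·101)] = (1/2)[84 + √3468528] = 973.1992

Kővári–Sós–Turán: let r_1, ..., r_84 be the row sums and z = Σ r_i the total number of 1s. Each pair of columns can share at most one row with both entries 1 (else a 2×2 all-ones block appears), so Σ_i C(r_i, 2) ≤ C(102, 2) = 5151. By convexity Σ_i C(r_i, 2) ≥ 84·C(z/84, 2) = z(z − 84)/(2·84), giving z² − 84z − 84·102·101 ≤ 0 and hence z ≤ (1/2)[84 + √(7056 + 4·865368)] = (1/2)[84 + √3468528] ≈ (1/2)(84 + 1862.3985) = 973.1992.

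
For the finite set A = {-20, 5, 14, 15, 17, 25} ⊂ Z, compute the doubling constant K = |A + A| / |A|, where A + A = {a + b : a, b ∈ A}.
K = |A + A| / |A| = 20/6 = 10/3

Enumerate A + A = {a + b : a, b ∈ A}. With |A| = 6, there are |A|^2 = 36 ordered sum pairs; collecting distinct values, A + A = {-40, -15, -6, -5, -3, 5, 10, 19, 20, 22, 28, 29, 30, 31, 32, 34, 39, 40, 42, 50}, so |A + A| = 20. Thus K = 20/6 = 10/3. For comparison, the minimum possible |A + A| over all 6-element sets is 2·6 − 1 = 11 (so min K = 11/6), attained only by arithmetic progressions.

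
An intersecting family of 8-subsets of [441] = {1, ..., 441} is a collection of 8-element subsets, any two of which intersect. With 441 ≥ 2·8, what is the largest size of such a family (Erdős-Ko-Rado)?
max |F| = C(440, 7) = 603820263705560

Erdős-Ko-Rado (1961): when n ≥ 2k, max |F| = C(n−1, k−1). The bound is attained by the star {A : i ∈ A} for any fixed i ∈ [n]. Here C(441−1, 8−1) = C(440, 7) = 603820263705560.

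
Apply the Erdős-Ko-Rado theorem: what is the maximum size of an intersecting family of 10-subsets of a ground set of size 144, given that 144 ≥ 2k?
max |F| = C(143, 9) = 53296124269245

The Erdős-Ko-Rado theorem states: for n ≥ 2k, an intersecting family of k-subsets of an n-element set has size at most C(n − 1, k − 1), with equality for 'star' families {A ⊆ [n] : |A| = k, i ∈ A} (fix an element i). For n = 144, k = 10: C(143, 9) = 53296124269245.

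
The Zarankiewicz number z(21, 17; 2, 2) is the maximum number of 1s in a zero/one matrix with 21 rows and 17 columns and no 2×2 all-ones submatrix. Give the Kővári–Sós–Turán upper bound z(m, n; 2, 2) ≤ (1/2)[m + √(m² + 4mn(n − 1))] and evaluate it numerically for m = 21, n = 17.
z(21, 17; 2, 2) ≤ (1/2)[21 + √(21² + 4·21·17·16)] = (1/2)[21 + √23289] = 86.8037

Kővári–Sós–Turán: let r_1, ..., r_21 be the row sums and z = Σ r_i the total number of 1s. Each pair of columns can share at most one row with both entries 1 (else a 2×2 all-ones block appears), so Σ_i C(r_i, 2) ≤ C(17, 2) = 136. By convexity Σ_i C(r_i, 2) ≥ 21·C(z/21, 2) = z(z − 21)/(2·21), giving z² − 21z − 21·17·16 ≤ 0 and hence z ≤ (1/2)[21 + √(441 + 4·5712)] = (1/2)[21 + √23289] ≈ (1/2)(21 + 152.6073) = 86.8037.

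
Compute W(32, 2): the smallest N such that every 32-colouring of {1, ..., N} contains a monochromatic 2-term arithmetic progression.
W(32, 2) = 32 + 1 = 33

A 2-term AP is any pair of integers, so a monochromatic 2-AP exists iff some colour is used at least twice. With 32 colours, the colouring i ↦ i on {1, ..., 32} uses each colour once, avoiding any monochromatic pair, so W(32, 2) > 32. For {1, ..., 33}, pigeonhole forces two integers of the same colour, which form a monochromatic 2-AP. Hence W(32, 2) = 33.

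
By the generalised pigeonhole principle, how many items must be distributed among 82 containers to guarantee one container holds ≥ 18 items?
n = (18 − 1)·82 + 1 = 1395

By the generalised pigeonhole principle, to guarantee some box contains ≥ r objects we need more than (r − 1) · k objects total. Threshold: n = (r − 1) · k + 1. With r = 18 and k = 82: n = 17 · 82 + 1 = 1394 + 1 = 1395. For n = 1394 = 17 · 82, we can put exactly 17 objects in every box, avoiding 18 in any single one — so 1395 is tight.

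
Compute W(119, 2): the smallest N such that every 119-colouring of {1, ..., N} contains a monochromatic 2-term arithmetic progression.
W(119, 2) = 119 + 1 = 120

A 2-term AP is any pair of integers, so a monochromatic 2-AP exists iff some colour is used at least twice. With 119 colours, the colouring i ↦ i on {1, ..., 119} uses each colour once, avoiding any monochromatic pair, so W(119, 2) > 119. For {1, ..., 120}, pigeonhole forces two integers of the same colour, which form a monochromatic 2-AP. Hence W(119, 2) = 120.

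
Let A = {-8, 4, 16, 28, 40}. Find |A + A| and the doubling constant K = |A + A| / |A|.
K = |A + A| / |A| = 9/5

Enumerate A + A = {a + b : a, b ∈ A}. With |A| = 5, there are |A|^2 = 25 ordered sum pairs; collecting distinct values, A + A = {-16, -4, 8, 20, 32, 44, 56, 68, 80}, so |A + A| = 9. Thus K = 9/5. Here |A + A| = 2|A| − 1 = 9, the minimum possible — so K = 9/5 is minimal, which holds iff A is an arithmetic progression.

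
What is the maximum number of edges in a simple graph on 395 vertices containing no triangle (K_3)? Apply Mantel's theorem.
ex(395, K_3) = ⌊395^2/4⌋ = 39006

Mantel (1907): a triangle-free graph on n vertices has at most ⌊n^2/4⌋ edges, with equality for the complete bipartite graph K_{⌊n/2⌋, ⌈n/2⌉}. For n = 395: ⌊395^2/4⌋ = ⌊156025/4⌋ = 39006. The extremal graph is K_{197, 198}, which has 197·198 = 39006 edges.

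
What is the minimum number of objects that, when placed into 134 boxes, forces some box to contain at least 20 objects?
n = (20 − 1)·134 + 1 = 2547

By the generalised pigeonhole principle, to guarantee some box contains ≥ r objects we need more than (r − 1) · k objects total. Threshold: n = (r − 1) · k + 1. With r = 20 and k = 134: n = 19 · 134 + 1 = 2546 + 1 = 2547. For n = 2546 = 19 · 134, we can put exactly 19 objects in every box, avoiding 20 in any single one — so 2547 is tight.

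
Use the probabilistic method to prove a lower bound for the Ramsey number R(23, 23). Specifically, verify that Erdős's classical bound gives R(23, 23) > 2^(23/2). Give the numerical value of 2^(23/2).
2^(23/2) = 2896.3094; so R(23, 23) > 2896.3094

Colour each edge of K_n uniformly at random with red/blue. The expected number of monochromatic K_23 is C(n, 23) · 2 · 2^(−C(23,2)). If C(n, 23) · 2^(1 − C(23,2)) < 1, then with positive probability no monochromatic K_23 exists, so R(23, 23) > n. The standard estimate C(n, 23) ≤ n^23/23! shows this inequality holds whenever n ≤ 2^(23/2) (since 23! · 2^(C(23,2) − 1) > 2^(23^2/2) ≥ n^23). Hence R(23, 23) > 2^(23/2) = 2896.3094.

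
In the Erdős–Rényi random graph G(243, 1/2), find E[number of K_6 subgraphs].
E[# K_6] = C(243, 6) · (1/2)^C(6, 2) = 268715232324 / 2^15 = 67178808081/8192 ≈ 8200538.095825

For each 6-subset S of vertices (there are C(243, 6) = 268715232324 such S), let X_S = 1 if S induces a K_6 (all C(6, 2) = 15 edges present). Then P(X_S = 1) = (1/2)^15 = 1/32768. By linearity of expectation, E[# K_6] = C(243, 6) · (1/2)^15 = 268715232324 / 32768 = 67178808081/8192 ≈ 8200538.095825.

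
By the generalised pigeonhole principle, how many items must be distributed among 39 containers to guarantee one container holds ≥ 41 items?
n = (41 − 1)·39 + 1 = 1561

By the generalised pigeonhole principle, to guarantee some box contains ≥ r objects we need more than (r − 1) · k objects total. Threshold: n = (r − 1) · k + 1. With r = 41 and k = 39: n = 40 · 39 + 1 = 1560 + 1 = 1561. For n = 1560 = 40 · 39, we can put exactly 40 objects in every box, avoiding 41 in any single one — so 1561 is tight.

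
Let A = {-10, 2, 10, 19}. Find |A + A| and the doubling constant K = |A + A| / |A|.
K = |A + A| / |A| = 10/4 = 5/2

Enumerate A + A = {a + b : a, b ∈ A}. With |A| = 4, there are |A|^2 = 16 ordered sum pairs; collecting distinct values, A + A = {-20, -8, 0, 4, 9, 12, 20, 21, 29, 38}, so |A + A| = 10. Thus K = 10/4 = 5/2. For comparison, the minimum possible |A + A| over all 4-element sets is 2·4 − 1 = 7 (so min K = 7/4), attained only by arithmetic progressions.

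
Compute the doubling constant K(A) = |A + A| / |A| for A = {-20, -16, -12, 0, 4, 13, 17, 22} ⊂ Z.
K = |A + A| / |A| = 29/8

Enumerate A + A = {a + b : a, b ∈ A}. With |A| = 8, there are |A|^2 = 64 ordered sum pairs; collecting distinct values, A + A = {-40, -36, -32, -28, -24, -20, -16, -12, -8, -7, -3, 0, 1, 2, 4, 5, 6, 8, 10, 13, 17, 21, 22, 26, 30, 34, 35, 39, 44}, so |A + A| = 29. Thus K = 29/8. For comparison, the minimum possible |A + A| over all 8-element sets is 2·8 − 1 = 15 (so min K = 15/8), attained only by arithmetic progressions.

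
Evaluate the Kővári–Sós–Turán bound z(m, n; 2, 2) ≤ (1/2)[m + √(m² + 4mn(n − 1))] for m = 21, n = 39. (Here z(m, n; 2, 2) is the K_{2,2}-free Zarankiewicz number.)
z(21, 39; 2, 2) ≤ (1/2)[21 + √(21² + 4·21·39·38)] = (1/2)[21 + √124929] = 187.2265

Kővári–Sós–Turán: let r_1, ..., r_21 be the row sums and z = Σ r_i the total number of 1s. Each pair of columns can share at most one row with both entries 1 (else a 2×2 all-ones block appears), so Σ_i C(r_i, 2) ≤ C(39, 2) = 741. By convexity Σ_i C(r_i, 2) ≥ 21·C(z/21, 2) = z(z − 21)/(2·21), giving z² − 21z − 21·39·38 ≤ 0 and hence z ≤ (1/2)[21 + √(441 + 4·31122)] = (1/2)[21 + √124929] ≈ (1/2)(21 + 353.453) = 187.2265.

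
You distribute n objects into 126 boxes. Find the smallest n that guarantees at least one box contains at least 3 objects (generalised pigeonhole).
n = (3 − 1)·126 + 1 = 253

By the generalised pigeonhole principle, to guarantee some box contains ≥ r objects we need more than (r − 1) · k objects total. Threshold: n = (r − 1) · k + 1. With r = 3 and k = 126: n = 2 · 126 + 1 = 252 + 1 = 253. For n = 252 = 2 · 126, we can put exactly 2 objects in every box, avoiding 3 in any single one — so 253 is tight.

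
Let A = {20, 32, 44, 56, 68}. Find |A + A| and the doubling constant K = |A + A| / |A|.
K = |A + A| / |A| = 9/5

Enumerate A + A = {a + b : a, b ∈ A}. With |A| = 5, there are |A|^2 = 25 ordered sum pairs; collecting distinct values, A + A = {40, 52, 64, 76, 88, 100, 112, 124, 136}, so |A + A| = 9. Thus K = 9/5. Here |A + A| = 2|A| − 1 = 9, the minimum possible — so K = 9/5 is minimal, which holds iff A is an arithmetic progression.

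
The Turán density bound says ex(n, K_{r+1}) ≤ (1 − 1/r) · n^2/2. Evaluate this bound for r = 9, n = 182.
Turán density bound = (8/9) · 182^2/2 = 132496/9 ≈ 14721.7778

Turán's theorem: ex(n, K_{r+1}) is achieved by the complete r-partite Turán graph T(n, r) with parts as balanced as possible, and is at most (1 − 1/r) · n^2/2. For r = 9, n = 182: the density bound is (8/9) · 33124/2 = 132496/9 ≈ 14721.7778. The integer-valued extremum is e(T(182, 9)) = 14721, which is strictly less than the density bound 132496/9 since 9 ∤ 182 (the parts of T(182, 9) cannot all be equal).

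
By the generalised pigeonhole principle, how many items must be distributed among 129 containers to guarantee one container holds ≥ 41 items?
n = (41 − 1)·129 + 1 = 5161

By the generalised pigeonhole principle, to guarantee some box contains ≥ r objects we need more than (r − 1) · k objects total. Threshold: n = (r − 1) · k + 1. With r = 41 and k = 129: n = 40 · 129 + 1 = 5160 + 1 = 5161. For n = 5160 = 40 · 129, we can put exactly 40 objects in every box, avoiding 41 in any single one — so 5161 is tight.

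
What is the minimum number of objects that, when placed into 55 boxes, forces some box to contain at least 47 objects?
n = (47 − 1)·55 + 1 = 2531

By the generalised pigeonhole principle, to guarantee some box contains ≥ r objects we need more than (r − 1) · k objects total. Threshold: n = (r − 1) · k + 1. With r = 47 and k = 55: n = 46 · 55 + 1 = 2530 + 1 = 2531. For n = 2530 = 46 · 55, we can put exactly 46 objects in every box, avoiding 47 in any single one — so 2531 is tight.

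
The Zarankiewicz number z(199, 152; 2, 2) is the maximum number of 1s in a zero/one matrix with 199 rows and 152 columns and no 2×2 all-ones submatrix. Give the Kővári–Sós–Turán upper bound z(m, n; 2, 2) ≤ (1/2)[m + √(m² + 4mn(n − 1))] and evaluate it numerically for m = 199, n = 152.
z(199, 152; 2, 2) ≤ (1/2)[199 + √(199² + 4·199·152·151)] = (1/2)[199 + √18309393] = 2238.9738

Kővári–Sós–Turán: let r_1, ..., r_199 be the row sums and z = Σ r_i the total number of 1s. Each pair of columns can share at most one row with both entries 1 (else a 2×2 all-ones block appears), so Σ_i C(r_i, 2) ≤ C(152, 2) = 11476. By convexity Σ_i C(r_i, 2) ≥ 199·C(z/199, 2) = z(z − 199)/(2·199), giving z² − 199z − 199·152·151 ≤ 0 and hence z ≤ (1/2)[199 + √(39601 + 4·4567448)] = (1/2)[199 + √18309393] ≈ (1/2)(199 + 4278.9477) = 2238.9738.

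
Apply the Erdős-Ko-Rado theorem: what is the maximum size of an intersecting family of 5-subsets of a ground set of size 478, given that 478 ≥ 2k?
max |F| = C(477, 4) = 2130031575

Erdős-Ko-Rado (1961): when n ≥ 2k, max |F| = C(n−1, k−1). The bound is attained by the star {A : i ∈ A} for any fixed i ∈ [n]. Here C(478−1, 5−1) = C(477, 4) = 2130031575.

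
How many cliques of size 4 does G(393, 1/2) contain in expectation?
E[# K_4] = C(393, 4) · (1/2)^C(4, 2) = 978833310 / 2^6 = 489416655/32 = 15294270.46875

For each 4-subset S of vertices (there are C(393, 4) = 978833310 such S), let X_S = 1 if S induces a K_4 (all C(4, 2) = 6 edges present). Then P(X_S = 1) = (1/2)^6 = 1/64. By linearity of expectation, E[# K_4] = C(393, 4) · (1/2)^6 = 978833310 / 64 = 489416655/32 = 15294270.46875.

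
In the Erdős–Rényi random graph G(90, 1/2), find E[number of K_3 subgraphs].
E[# K_3] = C(90, 3) · (1/2)^C(3, 2) = 117480 / 2^3 = 14685

For each 3-subset S of vertices (there are C(90, 3) = 117480 such S), let X_S = 1 if S induces a K_3 (all C(3, 2) = 3 edges present). Then P(X_S = 1) = (1/2)^3 = 1/8. By linearity of expectation, E[# K_3] = C(90, 3) · (1/2)^3 = 117480 / 8 = 14685.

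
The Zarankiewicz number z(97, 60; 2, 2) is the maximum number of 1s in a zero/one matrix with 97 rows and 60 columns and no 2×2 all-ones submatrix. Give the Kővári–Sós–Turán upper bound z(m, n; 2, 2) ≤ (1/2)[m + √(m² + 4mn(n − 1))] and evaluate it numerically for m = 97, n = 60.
z(97, 60; 2, 2) ≤ (1/2)[97 + √(97² + 4·97·60·59)] = (1/2)[97 + √1382929] = 636.49

Kővári–Sós–Turán: let r_1, ..., r_97 be the row sums and z = Σ r_i the total number of 1s. Each pair of columns can share at most one row with both entries 1 (else a 2×2 all-ones block appears), so Σ_i C(r_i, 2) ≤ C(60, 2) = 1770. By convexity Σ_i C(r_i, 2) ≥ 97·C(z/97, 2) = z(z − 97)/(2·97), giving z² − 97z − 97·60·59 ≤ 0 and hence z ≤ (1/2)[97 + √(9409 + 4·343380)] = (1/2)[97 + √1382929] ≈ (1/2)(97 + 1175.98) = 636.49.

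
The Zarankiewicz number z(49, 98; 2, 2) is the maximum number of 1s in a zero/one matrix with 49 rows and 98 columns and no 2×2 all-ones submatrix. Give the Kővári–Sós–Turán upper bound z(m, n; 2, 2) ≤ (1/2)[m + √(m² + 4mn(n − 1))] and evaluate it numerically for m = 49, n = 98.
z(49, 98; 2, 2) ≤ (1/2)[49 + √(49² + 4·49·98·97)] = (1/2)[49 + √1865577] = 707.4306

Kővári–Sós–Turán: let r_1, ..., r_49 be the row sums and z = Σ r_i the total number of 1s. Each pair of columns can share at most one row with both entries 1 (else a 2×2 all-ones block appears), so Σ_i C(r_i, 2) ≤ C(98, 2) = 4753. By convexity Σ_i C(r_i, 2) ≥ 49·C(z/49, 2) = z(z − 49)/(2·49), giving z² − 49z − 49·98·97 ≤ 0 and hence z ≤ (1/2)[49 + √(2401 + 4·465794)] = (1/2)[49 + √1865577] ≈ (1/2)(49 + 1365.8613) = 707.4306.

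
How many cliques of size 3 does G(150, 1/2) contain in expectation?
E[# K_3] = C(150, 3) · (1/2)^C(3, 2) = 551300 / 2^3 = 137825/2 = 68912.5

For each 3-subset S of vertices (there are C(150, 3) = 551300 such S), let X_S = 1 if S induces a K_3 (all C(3, 2) = 3 edges present). Then P(X_S = 1) = (1/2)^3 = 1/8. By linearity of expectation, E[# K_3] = C(150, 3) · (1/2)^3 = 551300 / 8 = 137825/2 = 68912.5.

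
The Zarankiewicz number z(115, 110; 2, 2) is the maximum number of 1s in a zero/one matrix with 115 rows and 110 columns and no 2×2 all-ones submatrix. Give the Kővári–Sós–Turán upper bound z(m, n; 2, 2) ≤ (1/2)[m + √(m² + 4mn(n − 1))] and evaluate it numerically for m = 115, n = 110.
z(115, 110; 2, 2) ≤ (1/2)[115 + √(115² + 4·115·110·109)] = (1/2)[115 + √5528625] = 1233.1514

Kővári–Sós–Turán: let r_1, ..., r_115 be the row sums and z = Σ r_i the total number of 1s. Each pair of columns can share at most one row with both entries 1 (else a 2×2 all-ones block appears), so Σ_i C(r_i, 2) ≤ C(110, 2) = 5995. By convexity Σ_i C(r_i, 2) ≥ 115·C(z/115, 2) = z(z − 115)/(2·115), giving z² − 115z − 115·110·109 ≤ 0 and hence z ≤ (1/2)[115 + √(13225 + 4·1378850)] = (1/2)[115 + √5528625] ≈ (1/2)(115 + 2351.3028) = 1233.1514.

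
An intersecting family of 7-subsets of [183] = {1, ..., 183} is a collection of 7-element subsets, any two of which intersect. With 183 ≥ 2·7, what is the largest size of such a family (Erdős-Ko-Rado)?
max |F| = C(182, 6) = 46444711677

Erdős-Ko-Rado (1961): when n ≥ 2k, max |F| = C(n−1, k−1). The bound is attained by the star {A : i ∈ A} for any fixed i ∈ [n]. Here C(183−1, 7−1) = C(182, 6) = 46444711677.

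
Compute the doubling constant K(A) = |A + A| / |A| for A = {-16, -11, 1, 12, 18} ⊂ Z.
K = |A + A| / |A| = 14/5

Enumerate A + A = {a + b : a, b ∈ A}. With |A| = 5, there are |A|^2 = 25 ordered sum pairs; collecting distinct values, A + A = {-32, -27, -22, -15, -10, -4, 1, 2, 7, 13, 19, 24, 30, 36}, so |A + A| = 14. Thus K = 14/5. For comparison, the minimum possible |A + A| over all 5-element sets is 2·5 − 1 = 9 (so min K = 9/5), attained only by arithmetic progressions.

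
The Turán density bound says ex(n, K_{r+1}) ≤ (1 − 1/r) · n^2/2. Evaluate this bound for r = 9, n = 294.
Turán density bound = (8/9) · 294^2/2 = 38416

Turán's theorem: ex(n, K_{r+1}) is achieved by the complete r-partite Turán graph T(n, r) with parts as balanced as possible, and is at most (1 − 1/r) · n^2/2. For r = 9, n = 294: the density bound is (8/9) · 86436/2 = 38416. The integer-valued extremum is e(T(294, 9)) = 38415, which is strictly less than the density bound 38416 since 9 ∤ 294 (the parts of T(294, 9) cannot all be equal).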